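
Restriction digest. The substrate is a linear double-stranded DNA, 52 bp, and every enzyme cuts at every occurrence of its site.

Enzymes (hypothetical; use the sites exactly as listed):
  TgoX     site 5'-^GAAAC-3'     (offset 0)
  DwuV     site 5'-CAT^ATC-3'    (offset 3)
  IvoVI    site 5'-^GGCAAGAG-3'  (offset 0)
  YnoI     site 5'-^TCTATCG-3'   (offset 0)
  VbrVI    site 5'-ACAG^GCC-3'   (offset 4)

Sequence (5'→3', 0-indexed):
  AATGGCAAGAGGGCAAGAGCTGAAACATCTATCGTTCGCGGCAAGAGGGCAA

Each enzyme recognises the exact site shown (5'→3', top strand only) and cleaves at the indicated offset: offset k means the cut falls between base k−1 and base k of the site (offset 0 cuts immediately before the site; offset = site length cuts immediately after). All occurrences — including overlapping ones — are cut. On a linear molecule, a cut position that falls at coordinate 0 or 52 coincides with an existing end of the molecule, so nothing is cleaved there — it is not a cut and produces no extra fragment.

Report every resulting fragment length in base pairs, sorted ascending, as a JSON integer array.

[3,6,8,10,12,13]

Site scan:
  TgoX GAAAC/0: at [21] ⇒ [21]
  DwuV (CATATC, off=3): no sites
  IvoVI GGCAAGAG/0: at [3, 11, 39] ⇒ [3, 11, 39]
  YnoI TCTATCG/0: at [27] ⇒ [27]
  VbrVI (ACAGGCC, off=4): no sites

All cut coordinates (distinct, sorted): [3, 11, 21, 27, 39]

Fragments:
  [0,3): 3 bp
  [3,11): 8 bp
  [11,21): 10 bp
  [21,27): 6 bp
  [27,39): 12 bp
  [39,52): 13 bp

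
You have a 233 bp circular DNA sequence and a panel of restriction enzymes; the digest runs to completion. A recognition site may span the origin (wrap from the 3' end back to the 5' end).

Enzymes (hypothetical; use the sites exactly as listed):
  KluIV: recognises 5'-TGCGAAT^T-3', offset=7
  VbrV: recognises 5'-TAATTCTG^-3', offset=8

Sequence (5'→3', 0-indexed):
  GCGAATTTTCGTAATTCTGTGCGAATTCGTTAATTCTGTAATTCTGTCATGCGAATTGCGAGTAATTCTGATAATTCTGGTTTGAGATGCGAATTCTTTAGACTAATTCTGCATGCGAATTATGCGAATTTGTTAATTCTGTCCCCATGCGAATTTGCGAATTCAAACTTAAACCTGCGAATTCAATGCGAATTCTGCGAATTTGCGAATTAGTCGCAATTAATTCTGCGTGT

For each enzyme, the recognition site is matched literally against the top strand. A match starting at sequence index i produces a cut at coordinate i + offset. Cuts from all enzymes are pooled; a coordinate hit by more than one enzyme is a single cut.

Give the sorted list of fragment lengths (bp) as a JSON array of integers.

Site scan:
  KluIV (TGCGAATT, off=7): starts [19, 49, 87, 113, 122, 147, 155, 175, 186, 195, 203, 232] → cuts [6, 26, 56, 94, 120, 129, 154, 162, 182, 193, 202, 210]
  VbrV (TAATTCTG, off=8): starts [11, 30, 38, 62, 71, 103, 133, 220] → cuts [19, 38, 46, 70, 79, 111, 141, 228]

All cut coordinates (distinct, sorted): [6, 19, 26, 38, 46, 56, 70, 79, 94, 111, 120, 129, 141, 154, 162, 182, 193, 202, 210, 228]

Fragment lengths:
  6→19: 13 bp
  19→26: 7 bp
  26→38: 12 bp
  38→46: 8 bp
  46→56: 10 bp
  56→70: 14 bp
  70→79: 9 bp
  79→94: 15 bp
  94→111: 17 bp
  111→120: 9 bp
  120→129: 9 bp
  129→141: 12 bp
  141→154: 13 bp
  154→162: 8 bp
  162→182: 20 bp
  182→193: 11 bp
  193→202: 9 bp
  202→210: 8 bp
  210→228: 18 bp
  228→6 (wrap): 233-228+6 = 11 bp

[7,8,8,8,9,9,9,9,10,11,11,12,12,13,13,14,15,17,18,20]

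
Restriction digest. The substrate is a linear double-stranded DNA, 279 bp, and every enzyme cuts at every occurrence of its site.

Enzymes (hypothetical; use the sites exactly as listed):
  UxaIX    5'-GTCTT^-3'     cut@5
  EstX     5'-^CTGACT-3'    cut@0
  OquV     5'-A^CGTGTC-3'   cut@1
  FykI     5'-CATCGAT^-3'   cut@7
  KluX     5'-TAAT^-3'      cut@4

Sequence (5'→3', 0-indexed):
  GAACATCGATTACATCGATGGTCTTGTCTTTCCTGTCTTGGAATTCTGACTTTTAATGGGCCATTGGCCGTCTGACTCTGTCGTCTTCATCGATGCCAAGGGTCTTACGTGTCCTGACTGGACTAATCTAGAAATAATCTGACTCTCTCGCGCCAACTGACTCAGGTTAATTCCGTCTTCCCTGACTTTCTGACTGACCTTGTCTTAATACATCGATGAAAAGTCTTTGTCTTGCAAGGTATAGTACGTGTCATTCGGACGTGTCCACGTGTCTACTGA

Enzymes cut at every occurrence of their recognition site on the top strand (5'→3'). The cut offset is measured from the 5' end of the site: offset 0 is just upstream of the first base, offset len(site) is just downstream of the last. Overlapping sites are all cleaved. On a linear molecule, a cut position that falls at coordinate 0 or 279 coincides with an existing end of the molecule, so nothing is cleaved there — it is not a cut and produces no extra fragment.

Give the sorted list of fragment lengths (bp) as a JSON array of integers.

[1,2,3,5,6,6,6,6,7,8,8,8,8,9,9,10,10,11,12,12,12,13,13,14,14,15,16,17,18]

Per-enzyme occurrences:
  UxaIX (GTCTT, off=5): starts [20, 25, 34, 82, 101, 174, 201, 222, 228] → cuts [25, 30, 39, 87, 106, 179, 206, 227, 233]
  EstX (CTGACT, off=0): starts [45, 71, 113, 138, 156, 181, 189] → cuts [45, 71, 113, 138, 156, 181, 189]
  OquV (ACGTGTC, off=1): starts [106, 245, 258, 266] → cuts [107, 246, 259, 267]
  FykI (CATCGAT, off=7): starts [3, 12, 87, 210] → cuts [10, 19, 94, 217]
  KluX (TAAT, off=4): starts [53, 123, 134, 167, 205] → cuts [57, 127, 138, 171, 209]

All cut coordinates (distinct, sorted): [10, 19, 25, 30, 39, 45, 57, 71, 87, 94, 106, 107, 113, 127, 138, 156, 171, 179, 181, 189, 206, 209, 217, 227, 233, 246, 259, 267]

Fragments:
  [0,10): 10 bp
  [10,19): 9 bp
  [19,25): 6 bp
  [25,30): 5 bp
  [30,39): 9 bp
  [39,45): 6 bp
  [45,57): 12 bp
  [57,71): 14 bp
  [71,87): 16 bp
  [87,94): 7 bp
  [94,106): 12 bp
  [106,107): 1 bp
  [107,113): 6 bp
  [113,127): 14 bp
  [127,138): 11 bp
  [138,156): 18 bp
  [156,171): 15 bp
  [171,179): 8 bp
  [179,181): 2 bp
  [181,189): 8 bp
  [189,206): 17 bp
  [206,209): 3 bp
  [209,217): 8 bp
  [217,227): 10 bp
  [227,233): 6 bp
  [233,246): 13 bp
  [246,259): 13 bp
  [259,267): 8 bp
  [267,279): 12 bp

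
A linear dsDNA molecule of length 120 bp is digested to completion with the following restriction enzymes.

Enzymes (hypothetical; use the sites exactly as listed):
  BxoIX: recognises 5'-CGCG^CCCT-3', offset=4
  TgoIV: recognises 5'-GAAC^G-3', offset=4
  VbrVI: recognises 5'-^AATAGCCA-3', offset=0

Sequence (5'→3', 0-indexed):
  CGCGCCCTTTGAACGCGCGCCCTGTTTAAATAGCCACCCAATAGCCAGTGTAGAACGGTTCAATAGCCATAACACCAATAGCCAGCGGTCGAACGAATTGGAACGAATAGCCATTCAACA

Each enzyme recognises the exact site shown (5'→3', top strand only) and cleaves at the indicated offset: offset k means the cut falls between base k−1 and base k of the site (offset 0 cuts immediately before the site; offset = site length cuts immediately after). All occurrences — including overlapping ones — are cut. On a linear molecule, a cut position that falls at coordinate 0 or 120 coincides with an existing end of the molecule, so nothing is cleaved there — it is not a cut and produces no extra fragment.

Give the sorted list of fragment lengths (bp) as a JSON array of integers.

Scan for sites:
  BxoIX (CGCGCCCT, off=4): starts [0, 15] → cuts [4, 19]
  TgoIV (GAACG, off=4): starts [10, 52, 90, 100] → cuts [14, 56, 94, 104]
  VbrVI (AATAGCCA, off=0): starts [28, 39, 61, 76, 105] → cuts [28, 39, 61, 76, 105]

All cut coordinates (distinct, sorted): [4, 14, 19, 28, 39, 56, 61, 76, 94, 104, 105]

Fragment lengths:
  [0,4): 4 bp
  [4,14): 10 bp
  [14,19): 5 bp
  [19,28): 9 bp
  [28,39): 11 bp
  [39,56): 17 bp
  [56,61): 5 bp
  [61,76): 15 bp
  [76,94): 18 bp
  [94,104): 10 bp
  [104,105): 1 bp
  [105,120): 15 bp

[1,4,5,5,9,10,10,11,15,15,17,18]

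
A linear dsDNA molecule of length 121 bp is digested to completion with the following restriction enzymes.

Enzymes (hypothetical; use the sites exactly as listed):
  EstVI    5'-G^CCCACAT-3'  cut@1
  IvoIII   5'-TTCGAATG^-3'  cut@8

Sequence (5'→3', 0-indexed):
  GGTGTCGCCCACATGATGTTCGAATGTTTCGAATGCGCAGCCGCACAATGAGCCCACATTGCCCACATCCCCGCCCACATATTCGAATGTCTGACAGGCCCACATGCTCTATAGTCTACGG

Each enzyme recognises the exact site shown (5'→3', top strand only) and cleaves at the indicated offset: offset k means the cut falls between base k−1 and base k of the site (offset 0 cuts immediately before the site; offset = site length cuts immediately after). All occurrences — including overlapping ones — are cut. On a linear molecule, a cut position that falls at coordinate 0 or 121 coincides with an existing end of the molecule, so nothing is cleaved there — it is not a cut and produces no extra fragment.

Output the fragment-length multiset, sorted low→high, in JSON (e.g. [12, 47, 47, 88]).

[7,9,9,9,12,16,17,19,23]

Per-enzyme occurrences:
  EstVI GCCCACAT/1: at [6, 51, 60, 72, 97] ⇒ [7, 52, 61, 73, 98]
  IvoIII TTCGAATG/8: at [18, 27, 81] ⇒ [26, 35, 89]

Pooled cuts: [7, 26, 35, 52, 61, 73, 89, 98]

Fragments:
  [0,7): 7 bp
  [7,26): 19 bp
  [26,35): 9 bp
  [35,52): 17 bp
  [52,61): 9 bp
  [61,73): 12 bp
  [73,89): 16 bp
  [89,98): 9 bp
  [98,121): 23 bp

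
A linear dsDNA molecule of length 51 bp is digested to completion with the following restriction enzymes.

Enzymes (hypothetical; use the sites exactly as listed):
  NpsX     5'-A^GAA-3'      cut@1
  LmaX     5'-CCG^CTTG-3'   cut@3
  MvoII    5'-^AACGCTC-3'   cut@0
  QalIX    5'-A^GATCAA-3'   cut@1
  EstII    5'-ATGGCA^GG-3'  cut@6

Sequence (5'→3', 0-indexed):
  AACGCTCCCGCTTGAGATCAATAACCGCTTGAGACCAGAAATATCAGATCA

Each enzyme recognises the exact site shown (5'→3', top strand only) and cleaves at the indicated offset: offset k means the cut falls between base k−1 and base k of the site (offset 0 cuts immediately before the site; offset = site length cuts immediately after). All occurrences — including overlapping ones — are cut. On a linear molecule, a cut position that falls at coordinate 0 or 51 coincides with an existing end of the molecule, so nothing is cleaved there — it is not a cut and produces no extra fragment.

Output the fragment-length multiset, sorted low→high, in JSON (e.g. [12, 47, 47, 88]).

Per-enzyme occurrences:
  NpsX AGAA/1: at [36] ⇒ [37]
  LmaX CCGCTTG/3: at [7, 24] ⇒ [10, 27]
  MvoII AACGCTC/0: at [0] ⇒ [] (position 0 is a terminus of the linear molecule — no cut)
  QalIX AGATCAA/1: at [14] ⇒ [15]
  EstII (ATGGCAGG, off=6): no sites

Pooled cuts: [10, 15, 27, 37]

Fragments:
  [0,10): 10 bp
  [10,15): 5 bp
  [15,27): 12 bp
  [27,37): 10 bp
  [37,51): 14 bp

[5,10,10,12,14]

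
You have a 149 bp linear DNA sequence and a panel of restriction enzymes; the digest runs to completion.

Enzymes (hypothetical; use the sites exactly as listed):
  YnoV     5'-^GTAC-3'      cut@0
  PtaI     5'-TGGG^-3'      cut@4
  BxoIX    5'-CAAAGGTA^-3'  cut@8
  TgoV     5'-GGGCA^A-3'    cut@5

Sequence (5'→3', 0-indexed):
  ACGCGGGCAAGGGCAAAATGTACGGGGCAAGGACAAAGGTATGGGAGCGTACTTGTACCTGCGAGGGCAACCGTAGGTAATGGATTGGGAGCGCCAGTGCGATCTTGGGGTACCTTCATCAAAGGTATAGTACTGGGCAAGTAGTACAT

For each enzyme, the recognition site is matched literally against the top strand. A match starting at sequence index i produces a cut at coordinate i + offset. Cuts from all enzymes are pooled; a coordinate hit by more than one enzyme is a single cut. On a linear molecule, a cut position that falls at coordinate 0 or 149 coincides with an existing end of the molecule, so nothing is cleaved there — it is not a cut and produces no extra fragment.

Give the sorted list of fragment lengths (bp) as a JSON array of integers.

Scan for sites:
  YnoV GTAC/0: at [19, 48, 54, 109, 129, 143] ⇒ [19, 48, 54, 109, 129, 143]
  PtaI TGGG/4: at [41, 85, 105, 133] ⇒ [45, 89, 109, 137]
  BxoIX CAAAGGTA/8: at [33, 119] ⇒ [41, 127]
  TgoV GGGCAA/5: at [4, 10, 24, 64, 134] ⇒ [9, 15, 29, 69, 139]

Pooled cuts: [9, 15, 19, 29, 41, 45, 48, 54, 69, 89, 109, 127, 129, 137, 139, 143]

Fragment lengths:
  [0,9): 9 bp
  [9,15): 6 bp
  [15,19): 4 bp
  [19,29): 10 bp
  [29,41): 12 bp
  [41,45): 4 bp
  [45,48): 3 bp
  [48,54): 6 bp
  [54,69): 15 bp
  [69,89): 20 bp
  [89,109): 20 bp
  [109,127): 18 bp
  [127,129): 2 bp
  [129,137): 8 bp
  [137,139): 2 bp
  [139,143): 4 bp
  [143,149): 6 bp

[2,2,3,4,4,4,6,6,6,8,9,10,12,15,18,20,20]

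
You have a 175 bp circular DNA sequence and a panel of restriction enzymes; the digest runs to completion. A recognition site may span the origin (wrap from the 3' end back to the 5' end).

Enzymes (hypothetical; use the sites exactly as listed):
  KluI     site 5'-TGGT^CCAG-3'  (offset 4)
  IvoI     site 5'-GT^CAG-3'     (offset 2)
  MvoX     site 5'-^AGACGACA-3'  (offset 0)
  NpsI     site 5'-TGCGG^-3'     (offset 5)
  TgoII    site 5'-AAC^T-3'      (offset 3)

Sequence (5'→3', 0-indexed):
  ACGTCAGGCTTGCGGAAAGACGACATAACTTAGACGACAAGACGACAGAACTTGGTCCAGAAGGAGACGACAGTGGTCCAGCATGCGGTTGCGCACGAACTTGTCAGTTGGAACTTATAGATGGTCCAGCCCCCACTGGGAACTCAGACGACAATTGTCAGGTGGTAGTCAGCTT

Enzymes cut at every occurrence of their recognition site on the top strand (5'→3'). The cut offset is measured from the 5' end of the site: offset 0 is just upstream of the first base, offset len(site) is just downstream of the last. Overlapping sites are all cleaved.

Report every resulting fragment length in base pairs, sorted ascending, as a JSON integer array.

[2,2,2,4,5,8,8,10,10,11,11,11,11,12,12,12,13,13,18]

Site scan:
  KluI TGGTCCAG/4: at [52, 73, 121] ⇒ [56, 77, 125]
  IvoI GTCAG/2: at [2, 102, 156, 167] ⇒ [4, 104, 158, 169]
  MvoX AGACGACA/0: at [17, 31, 39, 64, 145] ⇒ [17, 31, 39, 64, 145]
  NpsI TGCGG/5: at [10, 83] ⇒ [15, 88]
  TgoII AACT/3: at [26, 48, 97, 111, 140] ⇒ [29, 51, 100, 114, 143]

All cut coordinates (distinct, sorted): [4, 15, 17, 29, 31, 39, 51, 56, 64, 77, 88, 100, 104, 114, 125, 143, 145, 158, 169]

Fragments:
  4→15: 11 bp
  15→17: 2 bp
  17→29: 12 bp
  29→31: 2 bp
  31→39: 8 bp
  39→51: 12 bp
  51→56: 5 bp
  56→64: 8 bp
  64→77: 13 bp
  77→88: 11 bp
  88→100: 12 bp
  100→104: 4 bp
  104→114: 10 bp
  114→125: 11 bp
  125→143: 18 bp
  143→145: 2 bp
  145→158: 13 bp
  158→169: 11 bp
  169→4 (wrap): 175-169+4 = 10 bp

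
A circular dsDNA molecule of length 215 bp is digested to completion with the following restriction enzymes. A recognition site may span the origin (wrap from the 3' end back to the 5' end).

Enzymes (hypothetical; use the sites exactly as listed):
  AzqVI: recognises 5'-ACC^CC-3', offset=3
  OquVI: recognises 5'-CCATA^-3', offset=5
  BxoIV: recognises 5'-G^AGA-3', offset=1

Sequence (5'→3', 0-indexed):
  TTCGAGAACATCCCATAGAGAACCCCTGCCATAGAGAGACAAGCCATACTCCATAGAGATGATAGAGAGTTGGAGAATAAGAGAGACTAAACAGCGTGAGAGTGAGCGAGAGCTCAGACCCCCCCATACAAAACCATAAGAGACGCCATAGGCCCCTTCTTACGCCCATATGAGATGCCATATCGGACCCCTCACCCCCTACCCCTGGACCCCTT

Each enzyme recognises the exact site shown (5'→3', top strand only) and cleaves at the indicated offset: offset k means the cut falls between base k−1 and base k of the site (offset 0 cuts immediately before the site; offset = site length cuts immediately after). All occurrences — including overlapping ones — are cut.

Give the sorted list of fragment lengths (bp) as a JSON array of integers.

[1,1,1,2,2,2,2,6,7,7,7,7,8,8,8,8,8,9,9,10,10,10,10,12,12,13,15,20]

Scan for sites:
  AzqVI (ACCCC, off=3): starts [21, 117, 186, 193, 200, 208] → cuts [24, 120, 189, 196, 203, 211]
  OquVI (CCATA, off=5): starts [12, 28, 43, 50, 123, 133, 145, 165, 177] → cuts [17, 33, 48, 55, 128, 138, 150, 170, 182]
  BxoIV (GAGA, off=1): starts [3, 17, 33, 35, 55, 64, 72, 80, 82, 97, 107, 139, 171] → cuts [4, 18, 34, 36, 56, 65, 73, 81, 83, 98, 108, 140, 172]

Pooled cuts: [4, 17, 18, 24, 33, 34, 36, 48, 55, 56, 65, 73, 81, 83, 98, 108, 120, 128, 138, 140, 150, 170, 172, 182, 189, 196, 203, 211]

Fragment lengths:
  4→17: 13 bp
  17→18: 1 bp
  18→24: 6 bp
  24→33: 9 bp
  33→34: 1 bp
  34→36: 2 bp
  36→48: 12 bp
  48→55: 7 bp
  55→56: 1 bp
  56→65: 9 bp
  65→73: 8 bp
  73→81: 8 bp
  81→83: 2 bp
  83→98: 15 bp
  98→108: 10 bp
  108→120: 12 bp
  120→128: 8 bp
  128→138: 10 bp
  138→140: 2 bp
  140→150: 10 bp
  150→170: 20 bp
  170→172: 2 bp
  172→182: 10 bp
  182→189: 7 bp
  189→196: 7 bp
  196→203: 7 bp
  203→211: 8 bp
  211→4 (wrap): 215-211+4 = 8 bp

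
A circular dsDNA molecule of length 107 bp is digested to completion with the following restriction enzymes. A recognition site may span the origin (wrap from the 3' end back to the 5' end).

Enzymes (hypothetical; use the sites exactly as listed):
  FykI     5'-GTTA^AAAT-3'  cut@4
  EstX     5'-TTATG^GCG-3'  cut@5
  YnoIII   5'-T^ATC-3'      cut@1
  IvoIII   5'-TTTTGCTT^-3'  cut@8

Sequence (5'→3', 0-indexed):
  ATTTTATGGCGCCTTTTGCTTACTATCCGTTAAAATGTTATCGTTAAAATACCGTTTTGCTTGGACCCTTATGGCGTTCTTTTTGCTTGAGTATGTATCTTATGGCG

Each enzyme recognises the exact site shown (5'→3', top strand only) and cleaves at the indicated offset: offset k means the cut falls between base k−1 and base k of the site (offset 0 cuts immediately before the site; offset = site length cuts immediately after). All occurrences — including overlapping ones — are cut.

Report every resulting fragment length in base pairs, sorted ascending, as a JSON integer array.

Site scan:
  FykI GTTAAAAT/4: at [28, 42] ⇒ [32, 46]
  EstX TTATGGCG/5: at [3, 68, 99] ⇒ [8, 73, 104]
  YnoIII TATC/1: at [23, 38, 95] ⇒ [24, 39, 96]
  IvoIII TTTTGCTT/8: at [13, 54, 80] ⇒ [21, 62, 88]

Pooled cuts: [8, 21, 24, 32, 39, 46, 62, 73, 88, 96, 104]

Fragments:
  8→21: 13 bp
  21→24: 3 bp
  24→32: 8 bp
  32→39: 7 bp
  39→46: 7 bp
  46→62: 16 bp
  62→73: 11 bp
  73→88: 15 bp
  88→96: 8 bp
  96→104: 8 bp
  104→8 (wrap): 107-104+8 = 11 bp

[3,7,7,8,8,8,11,11,13,15,16]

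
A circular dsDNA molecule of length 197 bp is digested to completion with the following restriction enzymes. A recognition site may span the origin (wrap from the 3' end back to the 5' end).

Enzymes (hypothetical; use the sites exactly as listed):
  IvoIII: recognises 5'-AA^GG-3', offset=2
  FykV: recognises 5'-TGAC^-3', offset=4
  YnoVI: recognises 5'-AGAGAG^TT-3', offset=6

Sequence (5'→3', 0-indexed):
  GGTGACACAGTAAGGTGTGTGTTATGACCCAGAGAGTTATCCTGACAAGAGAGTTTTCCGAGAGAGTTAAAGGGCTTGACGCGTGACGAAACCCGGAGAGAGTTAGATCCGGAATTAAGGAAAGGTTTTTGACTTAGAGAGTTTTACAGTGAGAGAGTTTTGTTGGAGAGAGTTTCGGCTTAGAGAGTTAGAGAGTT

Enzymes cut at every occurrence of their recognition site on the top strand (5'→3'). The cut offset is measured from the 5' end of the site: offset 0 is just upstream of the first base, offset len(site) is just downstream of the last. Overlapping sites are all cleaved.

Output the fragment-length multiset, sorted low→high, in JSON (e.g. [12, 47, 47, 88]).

[5,5,7,7,7,8,8,8,8,9,10,10,13,15,15,15,15,16,16]

Site scan:
  IvoIII AAGG/2: at [11, 69, 116, 121] ⇒ [13, 71, 118, 123]
  FykV TGAC/4: at [2, 24, 42, 76, 83, 129] ⇒ [6, 28, 46, 80, 87, 133]
  YnoVI AGAGAGTT/6: at [30, 47, 60, 96, 135, 151, 166, 181, 189] ⇒ [36, 53, 66, 102, 141, 157, 172, 187, 195]

All cut coordinates (distinct, sorted): [6, 13, 28, 36, 46, 53, 66, 71, 80, 87, 102, 118, 123, 133, 141, 157, 172, 187, 195]

Fragments:
  6→13: 7 bp
  13→28: 15 bp
  28→36: 8 bp
  36→46: 10 bp
  46→53: 7 bp
  53→66: 13 bp
  66→71: 5 bp
  71→80: 9 bp
  80→87: 7 bp
  87→102: 15 bp
  102→118: 16 bp
  118→123: 5 bp
  123→133: 10 bp
  133→141: 8 bp
  141→157: 16 bp
  157→172: 15 bp
  172→187: 15 bp
  187→195: 8 bp
  195→6 (wrap): 197-195+6 = 8 bp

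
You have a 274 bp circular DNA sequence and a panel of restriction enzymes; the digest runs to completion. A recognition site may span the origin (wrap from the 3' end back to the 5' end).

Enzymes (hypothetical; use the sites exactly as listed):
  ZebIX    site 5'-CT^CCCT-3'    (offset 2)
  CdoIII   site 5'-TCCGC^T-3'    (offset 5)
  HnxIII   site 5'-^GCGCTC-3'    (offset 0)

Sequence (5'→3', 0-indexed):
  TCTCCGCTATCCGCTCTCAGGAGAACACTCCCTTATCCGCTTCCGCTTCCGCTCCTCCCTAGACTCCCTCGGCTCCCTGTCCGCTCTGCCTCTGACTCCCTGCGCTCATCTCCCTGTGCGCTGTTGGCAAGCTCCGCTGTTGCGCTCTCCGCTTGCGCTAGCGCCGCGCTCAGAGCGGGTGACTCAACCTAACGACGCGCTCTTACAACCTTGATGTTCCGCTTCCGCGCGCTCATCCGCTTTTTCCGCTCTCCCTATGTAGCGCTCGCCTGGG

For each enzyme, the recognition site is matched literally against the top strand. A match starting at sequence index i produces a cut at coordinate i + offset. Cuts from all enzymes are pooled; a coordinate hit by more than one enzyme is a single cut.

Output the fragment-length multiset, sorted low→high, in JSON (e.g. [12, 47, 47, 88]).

Per-enzyme occurrences:
  ZebIX CTCCCT/2: at [27, 54, 63, 72, 95, 109, 250] ⇒ [29, 56, 65, 74, 97, 111, 252]
  CdoIII TCCGCT/5: at [2, 9, 35, 41, 47, 79, 132, 147, 217, 235, 244] ⇒ [7, 14, 40, 46, 52, 84, 137, 152, 222, 240, 249]
  HnxIII GCGCTC/0: at [101, 141, 165, 196, 228, 261] ⇒ [101, 141, 165, 196, 228, 261]

All cut coordinates (distinct, sorted): [7, 14, 29, 40, 46, 52, 56, 65, 74, 84, 97, 101, 111, 137, 141, 152, 165, 196, 222, 228, 240, 249, 252, 261]

Fragment lengths:
  7→14: 7 bp
  14→29: 15 bp
  29→40: 11 bp
  40→46: 6 bp
  46→52: 6 bp
  52→56: 4 bp
  56→65: 9 bp
  65→74: 9 bp
  74→84: 10 bp
  84→97: 13 bp
  97→101: 4 bp
  101→111: 10 bp
  111→137: 26 bp
  137→141: 4 bp
  141→152: 11 bp
  152→165: 13 bp
  165→196: 31 bp
  196→222: 26 bp
  222→228: 6 bp
  228→240: 12 bp
  240→249: 9 bp
  249→252: 3 bp
  252→261: 9 bp
  261→7 (wrap): 274-261+7 = 20 bp

[3,4,4,4,6,6,6,7,9,9,9,9,10,10,11,11,12,13,13,15,20,26,26,31]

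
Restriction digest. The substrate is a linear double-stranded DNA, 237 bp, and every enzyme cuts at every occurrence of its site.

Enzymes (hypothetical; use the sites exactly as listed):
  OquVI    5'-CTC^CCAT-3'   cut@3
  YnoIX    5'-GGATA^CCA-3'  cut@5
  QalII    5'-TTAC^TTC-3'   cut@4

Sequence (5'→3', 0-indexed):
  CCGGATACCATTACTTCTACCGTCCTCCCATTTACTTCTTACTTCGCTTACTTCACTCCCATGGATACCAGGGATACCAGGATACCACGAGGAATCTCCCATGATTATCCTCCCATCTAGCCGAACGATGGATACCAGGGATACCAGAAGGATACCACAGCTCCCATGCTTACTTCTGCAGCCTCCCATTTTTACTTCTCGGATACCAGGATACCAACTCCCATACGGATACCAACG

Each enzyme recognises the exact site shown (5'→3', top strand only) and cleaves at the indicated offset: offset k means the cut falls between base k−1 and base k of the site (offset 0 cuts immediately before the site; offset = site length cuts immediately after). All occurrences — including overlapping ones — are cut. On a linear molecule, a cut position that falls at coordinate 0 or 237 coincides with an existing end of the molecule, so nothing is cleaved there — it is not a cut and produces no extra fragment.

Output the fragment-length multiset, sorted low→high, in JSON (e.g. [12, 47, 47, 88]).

Per-enzyme occurrences:
  OquVI CTCCCAT/3: at [24, 55, 95, 109, 160, 182, 217] ⇒ [27, 58, 98, 112, 163, 185, 220]
  YnoIX GGATACCA/5: at [2, 62, 71, 79, 129, 138, 149, 200, 208, 226] ⇒ [7, 67, 76, 84, 134, 143, 154, 205, 213, 231]
  QalII TTACTTC/4: at [10, 31, 38, 47, 169, 191] ⇒ [14, 35, 42, 51, 173, 195]

Pooled cuts: [7, 14, 27, 35, 42, 51, 58, 67, 76, 84, 98, 112, 134, 143, 154, 163, 173, 185, 195, 205, 213, 220, 231]

Fragments:
  [0,7): 7 bp
  [7,14): 7 bp
  [14,27): 13 bp
  [27,35): 8 bp
  [35,42): 7 bp
  [42,51): 9 bp
  [51,58): 7 bp
  [58,67): 9 bp
  [67,76): 9 bp
  [76,84): 8 bp
  [84,98): 14 bp
  [98,112): 14 bp
  [112,134): 22 bp
  [134,143): 9 bp
  [143,154): 11 bp
  [154,163): 9 bp
  [163,173): 10 bp
  [173,185): 12 bp
  [185,195): 10 bp
  [195,205): 10 bp
  [205,213): 8 bp
  [213,220): 7 bp
  [220,231): 11 bp
  [231,237): 6 bp

[6,7,7,7,7,7,8,8,8,9,9,9,9,9,10,10,10,11,11,12,13,14,14,22]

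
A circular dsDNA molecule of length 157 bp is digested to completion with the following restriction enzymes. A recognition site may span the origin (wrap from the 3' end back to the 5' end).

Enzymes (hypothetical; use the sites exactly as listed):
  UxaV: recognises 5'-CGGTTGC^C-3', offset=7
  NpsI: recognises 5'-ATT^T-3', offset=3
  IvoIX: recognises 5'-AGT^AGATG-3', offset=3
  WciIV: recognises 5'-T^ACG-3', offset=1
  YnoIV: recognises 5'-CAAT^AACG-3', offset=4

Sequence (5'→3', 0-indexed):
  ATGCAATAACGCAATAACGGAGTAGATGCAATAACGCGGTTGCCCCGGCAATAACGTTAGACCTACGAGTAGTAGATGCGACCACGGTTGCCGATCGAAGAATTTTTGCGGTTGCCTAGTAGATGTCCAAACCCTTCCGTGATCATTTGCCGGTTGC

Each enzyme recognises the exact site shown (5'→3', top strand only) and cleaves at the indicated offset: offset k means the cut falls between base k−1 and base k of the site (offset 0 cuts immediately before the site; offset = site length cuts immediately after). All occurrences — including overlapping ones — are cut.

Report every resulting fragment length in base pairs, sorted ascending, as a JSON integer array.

Site scan:
  UxaV CGGTTGCC/7: at [36, 84, 108] ⇒ [43, 91, 115]
  NpsI ATTT/3: at [101, 144] ⇒ [104, 147]
  IvoIX AGTAGATG/3: at [20, 70, 117] ⇒ [23, 73, 120]
  WciIV TACG/1: at [63] ⇒ [64]
  YnoIV CAATAACG/4: at [3, 11, 28, 48] ⇒ [7, 15, 32, 52]

Pooled cuts: [7, 15, 23, 32, 43, 52, 64, 73, 91, 104, 115, 120, 147]

Fragment lengths:
  7→15: 8 bp
  15→23: 8 bp
  23→32: 9 bp
  32→43: 11 bp
  43→52: 9 bp
  52→64: 12 bp
  64→73: 9 bp
  73→91: 18 bp
  91→104: 13 bp
  104→115: 11 bp
  115→120: 5 bp
  120→147: 27 bp
  147→7 (wrap): 157-147+7 = 17 bp

[5,8,8,9,9,9,11,11,12,13,17,18,27]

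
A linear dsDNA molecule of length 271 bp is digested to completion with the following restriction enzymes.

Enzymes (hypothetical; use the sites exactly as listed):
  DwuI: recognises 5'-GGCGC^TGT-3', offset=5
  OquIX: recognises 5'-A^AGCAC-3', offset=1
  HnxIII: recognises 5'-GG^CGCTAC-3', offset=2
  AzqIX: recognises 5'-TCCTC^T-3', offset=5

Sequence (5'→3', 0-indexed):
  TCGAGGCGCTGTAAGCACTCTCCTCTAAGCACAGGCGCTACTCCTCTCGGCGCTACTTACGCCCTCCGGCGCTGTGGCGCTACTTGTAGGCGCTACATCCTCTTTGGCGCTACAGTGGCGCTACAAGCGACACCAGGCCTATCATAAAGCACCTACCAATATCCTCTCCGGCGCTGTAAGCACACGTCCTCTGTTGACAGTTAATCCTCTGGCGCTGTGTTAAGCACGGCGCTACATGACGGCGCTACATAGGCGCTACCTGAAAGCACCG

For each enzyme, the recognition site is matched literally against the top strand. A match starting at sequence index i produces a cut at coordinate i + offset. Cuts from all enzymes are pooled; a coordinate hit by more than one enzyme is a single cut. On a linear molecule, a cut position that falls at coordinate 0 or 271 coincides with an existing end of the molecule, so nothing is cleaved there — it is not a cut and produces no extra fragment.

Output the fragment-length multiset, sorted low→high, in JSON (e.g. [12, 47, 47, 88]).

[2,4,4,4,5,5,6,7,7,7,8,8,9,11,11,11,11,12,12,13,13,13,18,19,22,29]

Per-enzyme occurrences:
  DwuI (GGCGCTGT, off=5): starts [4, 67, 169, 210] → cuts [9, 72, 174, 215]
  OquIX (AAGCAC, off=1): starts [12, 26, 146, 177, 221, 263] → cuts [13, 27, 147, 178, 222, 264]
  HnxIII (GGCGCTAC, off=2): starts [33, 48, 75, 88, 105, 116, 227, 240, 251] → cuts [35, 50, 77, 90, 107, 118, 229, 242, 253]
  AzqIX (TCCTCT, off=5): starts [20, 41, 97, 161, 186, 204] → cuts [25, 46, 102, 166, 191, 209]

Pooled cuts: [9, 13, 25, 27, 35, 46, 50, 72, 77, 90, 102, 107, 118, 147, 166, 174, 178, 191, 209, 215, 222, 229, 242, 253, 264]

Fragment lengths:
  [0,9): 9 bp
  [9,13): 4 bp
  [13,25): 12 bp
  [25,27): 2 bp
  [27,35): 8 bp
  [35,46): 11 bp
  [46,50): 4 bp
  [50,72): 22 bp
  [72,77): 5 bp
  [77,90): 13 bp
  [90,102): 12 bp
  [102,107): 5 bp
  [107,118): 11 bp
  [118,147): 29 bp
  [147,166): 19 bp
  [166,174): 8 bp
  [174,178): 4 bp
  [178,191): 13 bp
  [191,209): 18 bp
  [209,215): 6 bp
  [215,222): 7 bp
  [222,229): 7 bp
  [229,242): 13 bp
  [242,253): 11 bp
  [253,264): 11 bp
  [264,271): 7 bp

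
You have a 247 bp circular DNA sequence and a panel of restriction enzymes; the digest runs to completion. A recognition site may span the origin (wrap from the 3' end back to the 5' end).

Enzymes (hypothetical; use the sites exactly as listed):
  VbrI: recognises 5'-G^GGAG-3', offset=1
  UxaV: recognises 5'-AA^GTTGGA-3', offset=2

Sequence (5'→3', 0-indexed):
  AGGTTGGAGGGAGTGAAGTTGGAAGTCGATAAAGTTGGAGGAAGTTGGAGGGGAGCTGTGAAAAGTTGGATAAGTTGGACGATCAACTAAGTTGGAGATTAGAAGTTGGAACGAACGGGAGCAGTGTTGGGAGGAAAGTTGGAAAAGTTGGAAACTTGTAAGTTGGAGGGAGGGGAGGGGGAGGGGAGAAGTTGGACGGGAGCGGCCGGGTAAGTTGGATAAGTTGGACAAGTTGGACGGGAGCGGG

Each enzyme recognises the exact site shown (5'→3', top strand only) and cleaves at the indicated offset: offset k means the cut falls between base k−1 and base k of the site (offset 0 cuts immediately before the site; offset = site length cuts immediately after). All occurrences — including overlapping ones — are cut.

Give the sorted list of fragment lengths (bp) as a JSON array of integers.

[5,5,6,6,6,7,8,8,8,8,8,9,9,9,9,10,11,12,13,13,14,15,15,16,17]

Per-enzyme occurrences:
  VbrI (GGGAG, off=1): starts [8, 50, 116, 128, 167, 172, 178, 183, 197, 238, 244] → cuts [9, 51, 117, 129, 168, 173, 179, 184, 198, 239, 245]
  UxaV (AAGTTGGA, off=2): starts [15, 31, 41, 62, 71, 88, 102, 135, 144, 159, 188, 211, 220, 229] → cuts [17, 33, 43, 64, 73, 90, 104, 137, 146, 161, 190, 213, 222, 231]

Pooled cuts: [9, 17, 33, 43, 51, 64, 73, 90, 104, 117, 129, 137, 146, 161, 168, 173, 179, 184, 190, 198, 213, 222, 231, 239, 245]

Fragments:
  9→17: 8 bp
  17→33: 16 bp
  33→43: 10 bp
  43→51: 8 bp
  51→64: 13 bp
  64→73: 9 bp
  73→90: 17 bp
  90→104: 14 bp
  104→117: 13 bp
  117→129: 12 bp
  129→137: 8 bp
  137→146: 9 bp
  146→161: 15 bp
  161→168: 7 bp
  168→173: 5 bp
  173→179: 6 bp
  179→184: 5 bp
  184→190: 6 bp
  190→198: 8 bp
  198→213: 15 bp
  213→222: 9 bp
  222→231: 9 bp
  231→239: 8 bp
  239→245: 6 bp
  245→9 (wrap): 247-245+9 = 11 bp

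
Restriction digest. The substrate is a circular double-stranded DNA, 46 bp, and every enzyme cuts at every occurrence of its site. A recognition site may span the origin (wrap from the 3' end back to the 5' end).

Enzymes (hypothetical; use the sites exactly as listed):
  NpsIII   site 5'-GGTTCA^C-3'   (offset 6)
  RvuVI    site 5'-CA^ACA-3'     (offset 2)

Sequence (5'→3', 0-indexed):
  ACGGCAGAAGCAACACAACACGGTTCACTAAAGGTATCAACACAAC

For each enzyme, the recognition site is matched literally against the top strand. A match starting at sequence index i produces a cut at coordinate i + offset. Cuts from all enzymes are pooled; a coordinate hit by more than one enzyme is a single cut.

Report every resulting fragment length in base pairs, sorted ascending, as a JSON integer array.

[5,5,10,12,14]

Per-enzyme occurrences:
  NpsIII (GGTTCAC, off=6): starts [21] → cuts [27]
  RvuVI (CAACA, off=2): starts [10, 15, 37, 42] → cuts [12, 17, 39, 44]

All cut coordinates (distinct, sorted): [12, 17, 27, 39, 44]

Fragments:
  12→17: 5 bp
  17→27: 10 bp
  27→39: 12 bp
  39→44: 5 bp
  44→12 (wrap): 46-44+12 = 14 bp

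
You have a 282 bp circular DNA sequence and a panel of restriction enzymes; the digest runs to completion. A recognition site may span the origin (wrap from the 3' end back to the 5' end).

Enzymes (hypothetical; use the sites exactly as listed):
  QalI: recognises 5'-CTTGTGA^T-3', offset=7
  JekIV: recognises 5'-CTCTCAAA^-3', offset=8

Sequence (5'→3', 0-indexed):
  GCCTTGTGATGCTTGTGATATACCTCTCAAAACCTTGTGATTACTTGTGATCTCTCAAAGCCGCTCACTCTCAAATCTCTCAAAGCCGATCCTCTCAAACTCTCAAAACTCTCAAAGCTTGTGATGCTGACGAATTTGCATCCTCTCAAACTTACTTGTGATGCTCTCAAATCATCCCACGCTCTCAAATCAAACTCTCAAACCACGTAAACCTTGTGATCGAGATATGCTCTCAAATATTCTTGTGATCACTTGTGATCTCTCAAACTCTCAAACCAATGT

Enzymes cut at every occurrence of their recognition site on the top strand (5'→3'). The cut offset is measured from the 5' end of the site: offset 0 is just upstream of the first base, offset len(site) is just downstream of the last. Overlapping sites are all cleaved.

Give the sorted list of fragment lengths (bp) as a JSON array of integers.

[8,8,8,9,9,9,9,9,9,10,10,10,11,11,13,13,15,16,16,17,18,18,26]

Per-enzyme occurrences:
  QalI (CTTGTGAT, off=7): starts [2, 11, 33, 43, 117, 154, 212, 241, 251] → cuts [9, 18, 40, 50, 124, 161, 219, 248, 258]
  JekIV (CTCTCAAA, off=8): starts [23, 51, 67, 76, 91, 99, 108, 142, 163, 181, 194, 229, 259, 267] → cuts [31, 59, 75, 84, 99, 107, 116, 150, 171, 189, 202, 237, 267, 275]

All cut coordinates (distinct, sorted): [9, 18, 31, 40, 50, 59, 75, 84, 99, 107, 116, 124, 150, 161, 171, 189, 202, 219, 237, 248, 258, 267, 275]

Fragments:
  9→18: 9 bp
  18→31: 13 bp
  31→40: 9 bp
  40→50: 10 bp
  50→59: 9 bp
  59→75: 16 bp
  75→84: 9 bp
  84→99: 15 bp
  99→107: 8 bp
  107→116: 9 bp
  116→124: 8 bp
  124→150: 26 bp
  150→161: 11 bp
  161→171: 10 bp
  171→189: 18 bp
  189→202: 13 bp
  202→219: 17 bp
  219→237: 18 bp
  237→248: 11 bp
  248→258: 10 bp
  258→267: 9 bp
  267→275: 8 bp
  275→9 (wrap): 282-275+9 = 16 bp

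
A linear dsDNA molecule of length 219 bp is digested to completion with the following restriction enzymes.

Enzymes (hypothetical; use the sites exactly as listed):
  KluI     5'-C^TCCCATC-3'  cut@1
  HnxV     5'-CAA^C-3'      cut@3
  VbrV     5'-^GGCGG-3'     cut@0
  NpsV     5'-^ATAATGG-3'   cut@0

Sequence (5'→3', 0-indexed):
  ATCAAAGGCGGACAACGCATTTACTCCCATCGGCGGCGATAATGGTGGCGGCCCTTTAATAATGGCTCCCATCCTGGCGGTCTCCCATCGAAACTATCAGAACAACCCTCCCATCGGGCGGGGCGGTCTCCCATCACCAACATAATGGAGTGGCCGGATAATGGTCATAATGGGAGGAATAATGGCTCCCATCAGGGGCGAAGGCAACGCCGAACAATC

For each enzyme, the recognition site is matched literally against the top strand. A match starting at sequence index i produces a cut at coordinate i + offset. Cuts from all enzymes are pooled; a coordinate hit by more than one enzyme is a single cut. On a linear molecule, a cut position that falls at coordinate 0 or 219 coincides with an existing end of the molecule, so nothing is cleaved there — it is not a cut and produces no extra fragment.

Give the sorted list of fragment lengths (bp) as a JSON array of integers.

Per-enzyme occurrences:
  KluI CTCCCATC/1: at [23, 65, 81, 107, 127, 185] ⇒ [24, 66, 82, 108, 128, 186]
  HnxV CAAC/3: at [12, 102, 137, 204] ⇒ [15, 105, 140, 207]
  VbrV GGCGG/0: at [6, 31, 46, 75, 116, 121] ⇒ [6, 31, 46, 75, 116, 121]
  NpsV ATAATGG/0: at [38, 58, 141, 157, 166, 178] ⇒ [38, 58, 141, 157, 166, 178]

All cut coordinates (distinct, sorted): [6, 15, 24, 31, 38, 46, 58, 66, 75, 82, 105, 108, 116, 121, 128, 140, 141, 157, 166, 178, 186, 207]

Fragment lengths:
  [0,6): 6 bp
  [6,15): 9 bp
  [15,24): 9 bp
  [24,31): 7 bp
  [31,38): 7 bp
  [38,46): 8 bp
  [46,58): 12 bp
  [58,66): 8 bp
  [66,75): 9 bp
  [75,82): 7 bp
  [82,105): 23 bp
  [105,108): 3 bp
  [108,116): 8 bp
  [116,121): 5 bp
  [121,128): 7 bp
  [128,140): 12 bp
  [140,141): 1 bp
  [141,157): 16 bp
  [157,166): 9 bp
  [166,178): 12 bp
  [178,186): 8 bp
  [186,207): 21 bp
  [207,219): 12 bp

[1,3,5,6,7,7,7,7,8,8,8,8,9,9,9,9,12,12,12,12,16,21,23]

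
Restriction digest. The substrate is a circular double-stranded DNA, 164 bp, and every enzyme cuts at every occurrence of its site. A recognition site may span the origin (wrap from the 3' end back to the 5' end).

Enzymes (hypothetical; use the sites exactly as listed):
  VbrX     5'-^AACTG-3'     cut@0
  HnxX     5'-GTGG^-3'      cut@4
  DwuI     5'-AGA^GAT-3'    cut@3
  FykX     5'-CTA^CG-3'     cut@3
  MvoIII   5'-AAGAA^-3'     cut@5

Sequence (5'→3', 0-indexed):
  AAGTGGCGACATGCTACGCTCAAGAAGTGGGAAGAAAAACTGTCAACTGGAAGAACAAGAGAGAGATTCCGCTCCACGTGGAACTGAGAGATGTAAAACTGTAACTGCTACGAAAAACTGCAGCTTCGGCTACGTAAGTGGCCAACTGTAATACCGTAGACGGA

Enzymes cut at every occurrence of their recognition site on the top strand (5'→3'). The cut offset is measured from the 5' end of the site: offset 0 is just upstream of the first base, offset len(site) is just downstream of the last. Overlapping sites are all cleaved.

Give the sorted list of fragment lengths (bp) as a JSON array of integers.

Site scan:
  VbrX (AACTG, off=0): starts [37, 44, 81, 96, 102, 115, 143] → cuts [37, 44, 81, 96, 102, 115, 143]
  HnxX (GTGG, off=4): starts [2, 26, 77, 137] → cuts [6, 30, 81, 141]
  DwuI (AGAGAT, off=3): starts [61, 86] → cuts [64, 89]
  FykX (CTACG, off=3): starts [13, 107, 129] → cuts [16, 110, 132]
  MvoIII (AAGAA, off=5): starts [21, 31, 50] → cuts [26, 36, 55]

All cut coordinates (distinct, sorted): [6, 16, 26, 30, 36, 37, 44, 55, 64, 81, 89, 96, 102, 110, 115, 132, 141, 143]

Fragments:
  6→16: 10 bp
  16→26: 10 bp
  26→30: 4 bp
  30→36: 6 bp
  36→37: 1 bp
  37→44: 7 bp
  44→55: 11 bp
  55→64: 9 bp
  64→81: 17 bp
  81→89: 8 bp
  89→96: 7 bp
  96→102: 6 bp
  102→110: 8 bp
  110→115: 5 bp
  115→132: 17 bp
  132→141: 9 bp
  141→143: 2 bp
  143→6 (wrap): 164-143+6 = 27 bp

[1,2,4,5,6,6,7,7,8,8,9,9,10,10,11,17,17,27]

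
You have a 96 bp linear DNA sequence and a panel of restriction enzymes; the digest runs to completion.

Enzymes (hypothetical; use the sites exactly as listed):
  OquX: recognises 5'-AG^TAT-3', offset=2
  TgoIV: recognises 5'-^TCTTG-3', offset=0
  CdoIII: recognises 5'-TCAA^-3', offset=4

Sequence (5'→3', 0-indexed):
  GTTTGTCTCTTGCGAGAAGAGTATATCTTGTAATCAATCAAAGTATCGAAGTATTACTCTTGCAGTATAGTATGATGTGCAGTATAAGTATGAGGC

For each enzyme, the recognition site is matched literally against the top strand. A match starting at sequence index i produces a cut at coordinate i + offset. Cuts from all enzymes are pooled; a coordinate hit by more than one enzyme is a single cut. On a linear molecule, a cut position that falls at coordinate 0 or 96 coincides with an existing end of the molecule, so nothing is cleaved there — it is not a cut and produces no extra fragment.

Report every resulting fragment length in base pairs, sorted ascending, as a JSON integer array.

[2,4,4,5,6,6,7,8,8,8,12,12,14]

Site scan:
  OquX AGTAT/2: at [19, 41, 49, 63, 68, 80, 86] ⇒ [21, 43, 51, 65, 70, 82, 88]
  TgoIV TCTTG/0: at [7, 25, 57] ⇒ [7, 25, 57]
  CdoIII TCAA/4: at [33, 37] ⇒ [37, 41]

Pooled cuts: [7, 21, 25, 37, 41, 43, 51, 57, 65, 70, 82, 88]

Fragments:
  [0,7): 7 bp
  [7,21): 14 bp
  [21,25): 4 bp
  [25,37): 12 bp
  [37,41): 4 bp
  [41,43): 2 bp
  [43,51): 8 bp
  [51,57): 6 bp
  [57,65): 8 bp
  [65,70): 5 bp
  [70,82): 12 bp
  [82,88): 6 bp
  [88,96): 8 bp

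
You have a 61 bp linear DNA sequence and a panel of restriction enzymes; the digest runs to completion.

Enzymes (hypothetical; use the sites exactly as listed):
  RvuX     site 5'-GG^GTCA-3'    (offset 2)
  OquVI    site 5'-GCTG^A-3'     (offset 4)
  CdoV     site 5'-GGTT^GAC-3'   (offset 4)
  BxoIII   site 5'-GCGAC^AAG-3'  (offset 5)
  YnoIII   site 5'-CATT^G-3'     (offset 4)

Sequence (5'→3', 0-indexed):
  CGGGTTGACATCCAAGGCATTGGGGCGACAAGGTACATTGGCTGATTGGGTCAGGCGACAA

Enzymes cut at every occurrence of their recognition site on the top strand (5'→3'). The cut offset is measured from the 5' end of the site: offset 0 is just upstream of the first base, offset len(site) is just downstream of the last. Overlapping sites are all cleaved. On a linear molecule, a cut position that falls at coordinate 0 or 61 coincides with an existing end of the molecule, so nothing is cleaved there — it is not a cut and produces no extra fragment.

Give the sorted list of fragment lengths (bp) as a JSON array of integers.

Per-enzyme occurrences:
  RvuX (GGGTCA, off=2): starts [47] → cuts [49]
  OquVI (GCTGA, off=4): starts [40] → cuts [44]
  CdoV (GGTTGAC, off=4): starts [2] → cuts [6]
  BxoIII (GCGACAAG, off=5): starts [24] → cuts [29]
  YnoIII (CATTG, off=4): starts [17, 35] → cuts [21, 39]

Pooled cuts: [6, 21, 29, 39, 44, 49]

Fragment lengths:
  [0,6): 6 bp
  [6,21): 15 bp
  [21,29): 8 bp
  [29,39): 10 bp
  [39,44): 5 bp
  [44,49): 5 bp
  [49,61): 12 bp

[5,5,6,8,10,12,15]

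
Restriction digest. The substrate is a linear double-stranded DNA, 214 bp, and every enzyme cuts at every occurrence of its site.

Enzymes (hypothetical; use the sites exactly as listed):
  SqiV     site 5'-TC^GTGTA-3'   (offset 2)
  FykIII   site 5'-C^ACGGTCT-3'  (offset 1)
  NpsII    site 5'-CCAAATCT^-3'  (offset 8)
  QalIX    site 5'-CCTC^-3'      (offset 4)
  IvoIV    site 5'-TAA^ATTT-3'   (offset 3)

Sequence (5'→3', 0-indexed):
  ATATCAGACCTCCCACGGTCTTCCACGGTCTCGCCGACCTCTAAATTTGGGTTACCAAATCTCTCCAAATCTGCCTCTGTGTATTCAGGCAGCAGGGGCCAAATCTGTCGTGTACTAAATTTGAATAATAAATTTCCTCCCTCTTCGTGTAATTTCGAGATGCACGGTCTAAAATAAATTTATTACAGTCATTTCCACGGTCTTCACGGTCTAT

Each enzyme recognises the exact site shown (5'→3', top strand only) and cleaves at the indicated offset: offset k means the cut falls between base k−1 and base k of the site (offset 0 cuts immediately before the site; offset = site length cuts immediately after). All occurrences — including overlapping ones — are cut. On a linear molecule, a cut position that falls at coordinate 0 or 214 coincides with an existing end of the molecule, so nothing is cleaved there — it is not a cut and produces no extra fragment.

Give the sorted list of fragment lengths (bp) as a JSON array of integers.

Scan for sites:
  SqiV TCGTGTA/2: at [107, 144] ⇒ [109, 146]
  FykIII CACGGTCT/1: at [13, 23, 162, 195, 204] ⇒ [14, 24, 163, 196, 205]
  NpsII CCAAATCT/8: at [54, 64, 98] ⇒ [62, 72, 106]
  QalIX CCTC/4: at [8, 37, 73, 135, 139] ⇒ [12, 41, 77, 139, 143]
  IvoIV TAAATTT/3: at [41, 115, 128, 174] ⇒ [44, 118, 131, 177]

Pooled cuts: [12, 14, 24, 41, 44, 62, 72, 77, 106, 109, 118, 131, 139, 143, 146, 163, 177, 196, 205]

Fragments:
  [0,12): 12 bp
  [12,14): 2 bp
  [14,24): 10 bp
  [24,41): 17 bp
  [41,44): 3 bp
  [44,62): 18 bp
  [62,72): 10 bp
  [72,77): 5 bp
  [77,106): 29 bp
  [106,109): 3 bp
  [109,118): 9 bp
  [118,131): 13 bp
  [131,139): 8 bp
  [139,143): 4 bp
  [143,146): 3 bp
  [146,163): 17 bp
  [163,177): 14 bp
  [177,196): 19 bp
  [196,205): 9 bp
  [205,214): 9 bp

[2,3,3,3,4,5,8,9,9,9,10,10,12,13,14,17,17,18,19,29]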